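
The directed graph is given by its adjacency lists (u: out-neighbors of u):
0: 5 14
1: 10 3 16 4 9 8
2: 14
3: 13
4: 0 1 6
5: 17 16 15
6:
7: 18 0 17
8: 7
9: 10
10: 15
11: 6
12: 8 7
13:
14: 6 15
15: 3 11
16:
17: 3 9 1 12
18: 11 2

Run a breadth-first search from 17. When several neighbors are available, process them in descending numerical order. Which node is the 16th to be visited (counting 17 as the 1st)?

11

Visit 17; enqueue 12, 9, 3, 1 → queue [12, 9, 3, 1]
Visit 12; enqueue 8, 7 → queue [9, 3, 1, 8, 7]
Visit 9; enqueue 10 → queue [3, 1, 8, 7, 10]
Visit 3; enqueue 13 → queue [1, 8, 7, 10, 13]
Visit 1; enqueue 16, 4 → queue [8, 7, 10, 13, 16, 4]
Visit 8 → queue [7, 10, 13, 16, 4]
Visit 7; enqueue 18, 0 → queue [10, 13, 16, 4, 18, 0]
Visit 10; enqueue 15 → queue [13, 16, 4, 18, 0, 15]
Visit 13 → queue [16, 4, 18, 0, 15]
Visit 16 → queue [4, 18, 0, 15]
Visit 4; enqueue 6 → queue [18, 0, 15, 6]
Visit 18; enqueue 11, 2 → queue [0, 15, 6, 11, 2]
Visit 0; enqueue 14, 5 → queue [15, 6, 11, 2, 14, 5]
Visit 15 → queue [6, 11, 2, 14, 5]
Visit 6 → queue [11, 2, 14, 5]
Visit 11 → queue [2, 14, 5]
Visit 2 → queue [14, 5]
Visit 14 → queue [5]
Visit 5 → queue []

Visit order: 17, 12, 9, 3, 1, 8, 7, 10, 13, 16, 4, 18, 0, 15, 6, 11, 2, 14, 5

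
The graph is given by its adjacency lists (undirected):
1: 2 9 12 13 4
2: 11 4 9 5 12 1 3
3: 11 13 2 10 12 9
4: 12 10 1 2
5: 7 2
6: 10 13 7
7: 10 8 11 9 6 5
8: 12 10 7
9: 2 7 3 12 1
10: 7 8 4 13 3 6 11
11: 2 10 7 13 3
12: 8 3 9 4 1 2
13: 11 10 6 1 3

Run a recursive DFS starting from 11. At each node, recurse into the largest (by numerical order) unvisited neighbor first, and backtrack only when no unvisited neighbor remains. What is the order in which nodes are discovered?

Visit 11
11 → 13
13 → 10
10 → 8
8 → 12
12 → 9
9 → 7
7 → 6
7 → 5
5 → 2
2 → 4
4 → 1
2 → 3

11, 13, 10, 8, 12, 9, 7, 6, 5, 2, 4, 1, 3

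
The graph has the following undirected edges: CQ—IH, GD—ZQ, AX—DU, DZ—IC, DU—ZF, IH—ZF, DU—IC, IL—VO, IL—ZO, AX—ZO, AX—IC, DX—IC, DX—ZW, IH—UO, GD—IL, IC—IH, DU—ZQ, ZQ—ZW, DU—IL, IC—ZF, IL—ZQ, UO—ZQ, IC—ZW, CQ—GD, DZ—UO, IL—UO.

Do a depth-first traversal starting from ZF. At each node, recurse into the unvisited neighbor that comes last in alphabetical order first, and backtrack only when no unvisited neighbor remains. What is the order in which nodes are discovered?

ZF -> IH -> UO -> ZQ -> ZW -> IC -> DZ -> DX -> DU -> IL -> ZO -> AX -> VO -> GD -> CQ

Visit ZF
ZF → IH
IH → UO
UO → ZQ
ZQ → ZW
ZW → IC
IC → DZ
IC → DX
IC → DU
DU → IL
IL → ZO
ZO → AX
IL → VO
IL → GD
GD → CQ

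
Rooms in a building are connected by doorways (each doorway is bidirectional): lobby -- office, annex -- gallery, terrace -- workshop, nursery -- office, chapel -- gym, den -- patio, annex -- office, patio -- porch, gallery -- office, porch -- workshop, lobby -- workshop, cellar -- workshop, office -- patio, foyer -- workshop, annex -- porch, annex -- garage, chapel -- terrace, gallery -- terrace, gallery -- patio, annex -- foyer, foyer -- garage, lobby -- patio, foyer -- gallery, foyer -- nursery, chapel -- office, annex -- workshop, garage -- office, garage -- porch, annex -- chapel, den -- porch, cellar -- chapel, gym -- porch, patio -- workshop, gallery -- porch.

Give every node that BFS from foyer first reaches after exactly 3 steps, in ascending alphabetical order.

den, gym

Level 0: foyer
Level 1: annex, gallery, garage, nursery, workshop
Level 2: cellar, chapel, lobby, office, patio, porch, terrace
Level 3: den, gym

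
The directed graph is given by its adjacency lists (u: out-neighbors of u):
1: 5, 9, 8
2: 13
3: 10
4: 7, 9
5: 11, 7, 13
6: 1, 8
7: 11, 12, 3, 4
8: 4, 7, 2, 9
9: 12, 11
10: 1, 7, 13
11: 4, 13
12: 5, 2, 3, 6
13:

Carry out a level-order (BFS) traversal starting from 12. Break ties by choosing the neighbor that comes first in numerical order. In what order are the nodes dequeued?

Visit 12; enqueue 2, 3, 5, 6 → queue [2, 3, 5, 6]
Visit 2; enqueue 13 → queue [3, 5, 6, 13]
Visit 3; enqueue 10 → queue [5, 6, 13, 10]
Visit 5; enqueue 7, 11 → queue [6, 13, 10, 7, 11]
Visit 6; enqueue 1, 8 → queue [13, 10, 7, 11, 1, 8]
Visit 13 → queue [10, 7, 11, 1, 8]
Visit 10 → queue [7, 11, 1, 8]
Visit 7; enqueue 4 → queue [11, 1, 8, 4]
Visit 11 → queue [1, 8, 4]
Visit 1; enqueue 9 → queue [8, 4, 9]
Visit 8 → queue [4, 9]
Visit 4 → queue [9]
Visit 9 → queue []

12, 2, 3, 5, 6, 13, 10, 7, 11, 1, 8, 4, 9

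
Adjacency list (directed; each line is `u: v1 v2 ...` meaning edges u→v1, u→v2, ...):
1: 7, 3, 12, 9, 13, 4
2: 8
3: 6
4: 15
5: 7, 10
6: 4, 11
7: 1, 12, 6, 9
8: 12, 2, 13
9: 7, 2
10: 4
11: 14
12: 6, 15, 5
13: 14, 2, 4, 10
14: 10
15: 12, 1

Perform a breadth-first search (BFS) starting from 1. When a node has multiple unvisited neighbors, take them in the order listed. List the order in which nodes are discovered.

1 7 3 12 9 13 4 6 15 5 2 14 10 11 8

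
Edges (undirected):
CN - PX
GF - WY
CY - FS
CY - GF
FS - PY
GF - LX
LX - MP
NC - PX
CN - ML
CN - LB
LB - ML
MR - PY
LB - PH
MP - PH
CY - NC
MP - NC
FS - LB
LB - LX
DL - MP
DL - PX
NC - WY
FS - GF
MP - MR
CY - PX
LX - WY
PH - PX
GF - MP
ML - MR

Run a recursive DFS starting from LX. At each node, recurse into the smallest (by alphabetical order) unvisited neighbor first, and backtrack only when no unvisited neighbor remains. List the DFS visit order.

Visit LX
LX → GF
GF → CY
CY → FS
FS → LB
LB → CN
CN → ML
ML → MR
MR → MP
MP → DL
DL → PX
PX → NC
NC → WY
PX → PH
MR → PY

LX GF CY FS LB CN ML MR MP DL PX NC WY PH PY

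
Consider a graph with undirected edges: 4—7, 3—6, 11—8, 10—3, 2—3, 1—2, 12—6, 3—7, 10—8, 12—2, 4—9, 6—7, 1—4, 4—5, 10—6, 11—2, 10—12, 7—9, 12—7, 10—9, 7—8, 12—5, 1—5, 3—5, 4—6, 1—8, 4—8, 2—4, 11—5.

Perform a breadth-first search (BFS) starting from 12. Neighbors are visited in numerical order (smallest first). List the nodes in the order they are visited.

12 → 2 → 5 → 6 → 7 → 10 → 1 → 3 → 4 → 11 → 8 → 9

Visit 12; enqueue 2, 5, 6, 7, 10 → queue [2, 5, 6, 7, 10]
Visit 2; enqueue 1, 3, 4, 11 → queue [5, 6, 7, 10, 1, 3, 4, 11]
Visit 5 → queue [6, 7, 10, 1, 3, 4, 11]
Visit 6 → queue [7, 10, 1, 3, 4, 11]
Visit 7; enqueue 8, 9 → queue [10, 1, 3, 4, 11, 8, 9]
Visit 10 → queue [1, 3, 4, 11, 8, 9]
Visit 1 → queue [3, 4, 11, 8, 9]
Visit 3 → queue [4, 11, 8, 9]
Visit 4 → queue [11, 8, 9]
Visit 11 → queue [8, 9]
Visit 8 → queue [9]
Visit 9 → queue []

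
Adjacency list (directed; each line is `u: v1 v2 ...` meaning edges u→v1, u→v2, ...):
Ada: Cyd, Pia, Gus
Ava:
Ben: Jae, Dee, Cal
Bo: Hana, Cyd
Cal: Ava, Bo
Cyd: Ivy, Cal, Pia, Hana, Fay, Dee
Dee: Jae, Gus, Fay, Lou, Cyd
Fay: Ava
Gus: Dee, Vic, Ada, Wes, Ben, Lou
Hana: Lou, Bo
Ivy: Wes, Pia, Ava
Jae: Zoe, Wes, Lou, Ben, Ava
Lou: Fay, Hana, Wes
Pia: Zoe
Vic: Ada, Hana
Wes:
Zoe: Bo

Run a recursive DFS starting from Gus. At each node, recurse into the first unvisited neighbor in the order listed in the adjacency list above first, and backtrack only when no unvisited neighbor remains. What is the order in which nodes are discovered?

Gus Dee Jae Zoe Bo Hana Lou Fay Ava Wes Cyd Ivy Pia Cal Ben Vic Ada

Visit Gus
Gus → Dee
Dee → Jae
Jae → Zoe
Zoe → Bo
Bo → Hana
Hana → Lou
Lou → Fay
Fay → Ava
Lou → Wes
Bo → Cyd
Cyd → Ivy
Ivy → Pia
Cyd → Cal
Jae → Ben
Gus → Vic
Vic → Ada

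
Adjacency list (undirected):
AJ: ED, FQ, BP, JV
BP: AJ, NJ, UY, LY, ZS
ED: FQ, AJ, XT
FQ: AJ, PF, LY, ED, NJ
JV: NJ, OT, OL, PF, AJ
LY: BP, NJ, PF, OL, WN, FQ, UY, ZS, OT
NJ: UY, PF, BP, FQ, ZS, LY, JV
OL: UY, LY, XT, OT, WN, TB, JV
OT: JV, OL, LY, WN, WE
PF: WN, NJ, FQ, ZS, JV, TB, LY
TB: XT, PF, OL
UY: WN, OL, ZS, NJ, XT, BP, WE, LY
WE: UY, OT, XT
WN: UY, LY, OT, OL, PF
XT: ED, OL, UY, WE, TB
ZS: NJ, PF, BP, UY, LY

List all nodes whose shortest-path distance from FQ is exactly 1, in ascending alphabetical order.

Level 0: FQ
Level 1: AJ, ED, LY, NJ, PF
Level 2: BP, JV, OL, OT, TB, UY, WN, XT, ZS
Level 3: WE

AJ, ED, LY, NJ, PF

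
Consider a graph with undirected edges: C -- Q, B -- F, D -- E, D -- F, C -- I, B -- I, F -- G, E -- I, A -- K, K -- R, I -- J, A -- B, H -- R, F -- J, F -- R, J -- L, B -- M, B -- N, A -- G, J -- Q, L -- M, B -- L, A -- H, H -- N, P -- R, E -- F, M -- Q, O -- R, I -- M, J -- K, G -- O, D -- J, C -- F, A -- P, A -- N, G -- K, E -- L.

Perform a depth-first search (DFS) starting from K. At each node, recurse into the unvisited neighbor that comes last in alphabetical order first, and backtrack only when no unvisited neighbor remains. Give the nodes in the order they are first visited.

K -> R -> P -> A -> N -> H -> B -> M -> Q -> J -> L -> E -> I -> C -> F -> G -> O -> D

Visit K
K → R
R → P
P → A
A → N
N → H
N → B
B → M
M → Q
Q → J
J → L
L → E
E → I
I → C
C → F
F → G
G → O
F → D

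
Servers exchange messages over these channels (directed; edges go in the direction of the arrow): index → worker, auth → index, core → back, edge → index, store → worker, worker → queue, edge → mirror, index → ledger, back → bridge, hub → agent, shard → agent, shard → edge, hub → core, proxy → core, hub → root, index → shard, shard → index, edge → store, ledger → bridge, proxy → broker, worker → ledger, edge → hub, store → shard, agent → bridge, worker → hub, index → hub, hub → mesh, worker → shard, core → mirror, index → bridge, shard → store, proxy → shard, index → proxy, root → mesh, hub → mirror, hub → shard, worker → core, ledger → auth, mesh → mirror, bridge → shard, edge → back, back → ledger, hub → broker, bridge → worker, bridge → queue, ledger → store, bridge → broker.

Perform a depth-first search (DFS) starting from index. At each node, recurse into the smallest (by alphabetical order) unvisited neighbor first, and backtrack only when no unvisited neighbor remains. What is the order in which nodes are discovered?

index, bridge, broker, queue, shard, agent, edge, back, ledger, auth, store, worker, core, mirror, hub, mesh, root, proxy

Visit index
index → bridge
bridge → broker
bridge → queue
bridge → shard
shard → agent
shard → edge
edge → back
back → ledger
ledger → auth
ledger → store
store → worker
worker → core
core → mirror
worker → hub
hub → mesh
hub → root
index → proxy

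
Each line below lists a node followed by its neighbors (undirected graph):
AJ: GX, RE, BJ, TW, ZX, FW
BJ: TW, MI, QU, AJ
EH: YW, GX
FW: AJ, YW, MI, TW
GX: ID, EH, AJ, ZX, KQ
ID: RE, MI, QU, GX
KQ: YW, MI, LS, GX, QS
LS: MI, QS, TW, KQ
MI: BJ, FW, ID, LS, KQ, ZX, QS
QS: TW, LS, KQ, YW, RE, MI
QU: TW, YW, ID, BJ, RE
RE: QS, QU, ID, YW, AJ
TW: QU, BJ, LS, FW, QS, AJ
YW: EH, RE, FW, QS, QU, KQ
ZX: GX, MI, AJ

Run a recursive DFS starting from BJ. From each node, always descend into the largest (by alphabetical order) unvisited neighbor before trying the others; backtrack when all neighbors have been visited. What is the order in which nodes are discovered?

BJ TW QU YW RE QS MI ZX GX KQ LS ID EH AJ FW

Visit BJ
BJ → TW
TW → QU
QU → YW
YW → RE
RE → QS
QS → MI
MI → ZX
ZX → GX
GX → KQ
KQ → LS
GX → ID
GX → EH
GX → AJ
AJ → FW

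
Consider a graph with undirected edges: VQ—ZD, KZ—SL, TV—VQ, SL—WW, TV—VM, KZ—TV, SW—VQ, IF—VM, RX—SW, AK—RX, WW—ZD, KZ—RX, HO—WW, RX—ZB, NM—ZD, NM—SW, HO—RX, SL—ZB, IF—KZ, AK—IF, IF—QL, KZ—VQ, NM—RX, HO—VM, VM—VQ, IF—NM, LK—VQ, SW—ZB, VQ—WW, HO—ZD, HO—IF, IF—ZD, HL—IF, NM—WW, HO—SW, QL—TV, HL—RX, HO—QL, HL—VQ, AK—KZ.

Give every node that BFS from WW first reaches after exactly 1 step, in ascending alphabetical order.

HO, NM, SL, VQ, ZD

Level 0: WW
Level 1: HO, NM, SL, VQ, ZD
Level 2: HL, IF, KZ, LK, QL, RX, SW, TV, VM, ZB
Level 3: AK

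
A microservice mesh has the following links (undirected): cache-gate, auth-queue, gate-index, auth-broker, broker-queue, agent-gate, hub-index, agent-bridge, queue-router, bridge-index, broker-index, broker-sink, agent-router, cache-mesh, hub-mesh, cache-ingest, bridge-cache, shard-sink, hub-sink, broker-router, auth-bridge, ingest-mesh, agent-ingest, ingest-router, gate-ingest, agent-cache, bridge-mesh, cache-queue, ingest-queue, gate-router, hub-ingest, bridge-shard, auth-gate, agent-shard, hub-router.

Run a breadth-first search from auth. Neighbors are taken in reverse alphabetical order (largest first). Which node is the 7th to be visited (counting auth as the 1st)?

Visit auth; enqueue queue, gate, broker, bridge → queue [queue, gate, broker, bridge]
Visit queue; enqueue router, ingest, cache → queue [gate, broker, bridge, router, ingest, cache]
Visit gate; enqueue index, agent → queue [broker, bridge, router, ingest, cache, index, agent]
Visit broker; enqueue sink → queue [bridge, router, ingest, cache, index, agent, sink]
Visit bridge; enqueue shard, mesh → queue [router, ingest, cache, index, agent, sink, shard, mesh]
Visit router; enqueue hub → queue [ingest, cache, index, agent, sink, shard, mesh, hub]
Visit ingest → queue [cache, index, agent, sink, shard, mesh, hub]
Visit cache → queue [index, agent, sink, shard, mesh, hub]
Visit index → queue [agent, sink, shard, mesh, hub]
Visit agent → queue [sink, shard, mesh, hub]
Visit sink → queue [shard, mesh, hub]
Visit shard → queue [mesh, hub]
Visit mesh → queue [hub]
Visit hub → queue []

Visit order: auth, queue, gate, broker, bridge, router, ingest, cache, index, agent, sink, shard, mesh, hub

ingest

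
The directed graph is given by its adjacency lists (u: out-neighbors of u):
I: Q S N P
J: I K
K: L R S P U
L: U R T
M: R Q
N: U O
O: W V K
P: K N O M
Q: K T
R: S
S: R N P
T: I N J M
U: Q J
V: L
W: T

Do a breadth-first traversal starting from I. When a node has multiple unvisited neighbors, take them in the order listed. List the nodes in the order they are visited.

I -> Q -> S -> N -> P -> K -> T -> R -> U -> O -> M -> L -> J -> W -> V

Visit I; enqueue Q, S, N, P → queue [Q, S, N, P]
Visit Q; enqueue K, T → queue [S, N, P, K, T]
Visit S; enqueue R → queue [N, P, K, T, R]
Visit N; enqueue U, O → queue [P, K, T, R, U, O]
Visit P; enqueue M → queue [K, T, R, U, O, M]
Visit K; enqueue L → queue [T, R, U, O, M, L]
Visit T; enqueue J → queue [R, U, O, M, L, J]
Visit R → queue [U, O, M, L, J]
Visit U → queue [O, M, L, J]
Visit O; enqueue W, V → queue [M, L, J, W, V]
Visit M → queue [L, J, W, V]
Visit L → queue [J, W, V]
Visit J → queue [W, V]
Visit W → queue [V]
Visit V → queue []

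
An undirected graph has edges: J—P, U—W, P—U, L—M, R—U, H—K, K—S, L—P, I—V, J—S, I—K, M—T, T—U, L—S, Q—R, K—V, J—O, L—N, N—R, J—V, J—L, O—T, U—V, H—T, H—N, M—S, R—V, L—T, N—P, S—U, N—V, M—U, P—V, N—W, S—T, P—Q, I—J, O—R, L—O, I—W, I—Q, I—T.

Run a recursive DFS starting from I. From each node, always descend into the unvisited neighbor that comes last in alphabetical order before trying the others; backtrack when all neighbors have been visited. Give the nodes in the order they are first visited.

Visit I
I → W
W → U
U → V
V → R
R → Q
Q → P
P → N
N → L
L → T
T → S
S → M
S → K
K → H
S → J
J → O

I, W, U, V, R, Q, P, N, L, T, S, M, K, H, J, O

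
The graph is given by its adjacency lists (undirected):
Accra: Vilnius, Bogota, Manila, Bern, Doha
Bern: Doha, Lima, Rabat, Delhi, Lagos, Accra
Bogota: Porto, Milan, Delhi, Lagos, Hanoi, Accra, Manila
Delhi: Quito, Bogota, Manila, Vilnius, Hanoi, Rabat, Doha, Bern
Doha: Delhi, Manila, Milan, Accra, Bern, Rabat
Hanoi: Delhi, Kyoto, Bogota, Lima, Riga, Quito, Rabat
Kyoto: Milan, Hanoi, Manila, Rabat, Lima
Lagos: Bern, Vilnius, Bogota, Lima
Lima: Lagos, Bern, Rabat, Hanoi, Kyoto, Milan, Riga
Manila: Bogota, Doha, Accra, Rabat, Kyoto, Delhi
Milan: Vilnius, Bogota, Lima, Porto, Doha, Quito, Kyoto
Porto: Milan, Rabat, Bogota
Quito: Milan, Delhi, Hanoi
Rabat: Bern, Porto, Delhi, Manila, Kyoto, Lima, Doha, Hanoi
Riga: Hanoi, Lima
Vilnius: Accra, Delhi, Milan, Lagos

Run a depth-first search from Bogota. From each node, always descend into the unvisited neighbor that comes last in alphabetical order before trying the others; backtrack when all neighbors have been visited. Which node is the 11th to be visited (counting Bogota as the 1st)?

Hanoi

Visit Bogota
Bogota → Porto
Porto → Rabat
Rabat → Manila
Manila → Kyoto
Kyoto → Milan
Milan → Vilnius
Vilnius → Lagos
Lagos → Lima
Lima → Riga
Riga → Hanoi
Hanoi → Quito
Quito → Delhi
Delhi → Doha
Doha → Bern
Bern → Accra

Visit order: Bogota, Porto, Rabat, Manila, Kyoto, Milan, Vilnius, Lagos, Lima, Riga, Hanoi, Quito, Delhi, Doha, Bern, Accra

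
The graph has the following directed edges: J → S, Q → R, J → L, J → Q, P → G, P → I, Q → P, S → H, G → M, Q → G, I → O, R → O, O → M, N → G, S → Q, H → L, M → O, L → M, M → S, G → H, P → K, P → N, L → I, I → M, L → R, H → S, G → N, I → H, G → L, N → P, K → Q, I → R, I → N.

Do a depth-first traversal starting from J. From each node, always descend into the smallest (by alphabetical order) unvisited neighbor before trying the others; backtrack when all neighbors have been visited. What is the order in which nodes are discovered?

J -> L -> I -> H -> S -> Q -> G -> M -> O -> N -> P -> K -> R

Visit J
J → L
L → I
I → H
H → S
S → Q
Q → G
G → M
M → O
G → N
N → P
P → K
Q → R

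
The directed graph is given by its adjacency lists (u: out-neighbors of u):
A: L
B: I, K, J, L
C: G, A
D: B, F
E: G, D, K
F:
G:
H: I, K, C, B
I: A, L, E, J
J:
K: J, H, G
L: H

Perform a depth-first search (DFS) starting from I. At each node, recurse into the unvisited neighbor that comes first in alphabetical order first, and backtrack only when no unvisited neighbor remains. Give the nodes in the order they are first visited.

I, A, L, H, B, J, K, G, C, E, D, F

Visit I
I → A
A → L
L → H
H → B
B → J
B → K
K → G
H → C
I → E
E → D
D → F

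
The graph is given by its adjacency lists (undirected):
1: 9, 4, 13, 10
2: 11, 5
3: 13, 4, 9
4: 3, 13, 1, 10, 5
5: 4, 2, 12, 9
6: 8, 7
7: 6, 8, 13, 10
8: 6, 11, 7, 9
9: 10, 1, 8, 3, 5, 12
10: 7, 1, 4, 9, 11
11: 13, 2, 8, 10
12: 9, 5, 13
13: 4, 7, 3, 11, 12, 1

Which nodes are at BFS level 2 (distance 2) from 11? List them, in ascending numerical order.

Level 0: 11
Level 1: 2, 8, 10, 13
Level 2: 1, 3, 4, 5, 6, 7, 9, 12

1, 3, 4, 5, 6, 7, 9, 12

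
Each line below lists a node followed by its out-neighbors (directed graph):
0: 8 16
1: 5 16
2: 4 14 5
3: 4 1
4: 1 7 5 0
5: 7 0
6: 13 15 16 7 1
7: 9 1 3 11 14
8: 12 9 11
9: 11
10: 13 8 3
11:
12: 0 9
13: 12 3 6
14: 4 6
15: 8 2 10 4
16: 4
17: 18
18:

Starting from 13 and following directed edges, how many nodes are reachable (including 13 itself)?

BFS from 13 visits: 13, 12, 6, 3, 9, 0, 16, 15, 7, 1, 4, 11, 8, 10, 2, 14, 5
Reachable nodes: 17 of 19 total.

17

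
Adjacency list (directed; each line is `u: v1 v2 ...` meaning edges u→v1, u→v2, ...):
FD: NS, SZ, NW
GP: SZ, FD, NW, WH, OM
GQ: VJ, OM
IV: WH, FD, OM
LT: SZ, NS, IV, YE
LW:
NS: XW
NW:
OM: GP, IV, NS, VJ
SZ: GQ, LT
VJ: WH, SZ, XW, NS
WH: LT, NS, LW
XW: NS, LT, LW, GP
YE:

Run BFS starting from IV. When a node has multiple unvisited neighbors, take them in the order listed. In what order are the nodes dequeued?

IV, WH, FD, OM, LT, NS, LW, SZ, NW, GP, VJ, YE, XW, GQ

Visit IV; enqueue WH, FD, OM → queue [WH, FD, OM]
Visit WH; enqueue LT, NS, LW → queue [FD, OM, LT, NS, LW]
Visit FD; enqueue SZ, NW → queue [OM, LT, NS, LW, SZ, NW]
Visit OM; enqueue GP, VJ → queue [LT, NS, LW, SZ, NW, GP, VJ]
Visit LT; enqueue YE → queue [NS, LW, SZ, NW, GP, VJ, YE]
Visit NS; enqueue XW → queue [LW, SZ, NW, GP, VJ, YE, XW]
Visit LW → queue [SZ, NW, GP, VJ, YE, XW]
Visit SZ; enqueue GQ → queue [NW, GP, VJ, YE, XW, GQ]
Visit NW → queue [GP, VJ, YE, XW, GQ]
Visit GP → queue [VJ, YE, XW, GQ]
Visit VJ → queue [YE, XW, GQ]
Visit YE → queue [XW, GQ]
Visit XW → queue [GQ]
Visit GQ → queue []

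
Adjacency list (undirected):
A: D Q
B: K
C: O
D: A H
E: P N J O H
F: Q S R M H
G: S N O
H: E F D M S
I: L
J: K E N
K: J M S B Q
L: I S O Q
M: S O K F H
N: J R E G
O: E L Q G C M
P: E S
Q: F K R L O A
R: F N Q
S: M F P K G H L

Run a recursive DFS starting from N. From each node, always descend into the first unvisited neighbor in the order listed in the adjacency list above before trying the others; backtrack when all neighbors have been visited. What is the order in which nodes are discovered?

Visit N
N → J
J → K
K → M
M → S
S → F
F → Q
Q → R
Q → L
L → I
L → O
O → E
E → P
E → H
H → D
D → A
O → G
O → C
K → B

N J K M S F Q R L I O E P H D A G C B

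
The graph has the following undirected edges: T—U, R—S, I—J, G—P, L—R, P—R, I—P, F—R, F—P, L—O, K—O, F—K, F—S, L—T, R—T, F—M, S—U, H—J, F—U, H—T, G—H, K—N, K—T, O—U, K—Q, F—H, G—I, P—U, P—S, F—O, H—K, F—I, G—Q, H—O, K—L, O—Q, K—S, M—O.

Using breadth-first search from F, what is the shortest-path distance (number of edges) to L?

2

Level 0: F
Level 1: H, I, K, M, O, P, R, S, U
Level 2: G, J, L, N, Q, T
L first appears at level 2.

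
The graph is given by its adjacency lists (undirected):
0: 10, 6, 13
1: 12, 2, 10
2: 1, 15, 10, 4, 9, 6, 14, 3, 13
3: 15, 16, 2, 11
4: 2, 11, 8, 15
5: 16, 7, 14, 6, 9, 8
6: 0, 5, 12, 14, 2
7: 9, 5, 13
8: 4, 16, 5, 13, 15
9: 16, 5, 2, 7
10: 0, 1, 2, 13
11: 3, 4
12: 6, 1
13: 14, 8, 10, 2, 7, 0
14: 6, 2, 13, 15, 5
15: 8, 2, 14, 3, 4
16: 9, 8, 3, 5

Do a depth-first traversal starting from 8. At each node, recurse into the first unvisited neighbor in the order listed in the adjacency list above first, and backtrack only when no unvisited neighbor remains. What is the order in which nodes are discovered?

8, 4, 2, 1, 12, 6, 0, 10, 13, 14, 15, 3, 16, 9, 5, 7, 11

Visit 8
8 → 4
4 → 2
2 → 1
1 → 12
12 → 6
6 → 0
0 → 10
10 → 13
13 → 14
14 → 15
15 → 3
3 → 16
16 → 9
9 → 5
5 → 7
3 → 11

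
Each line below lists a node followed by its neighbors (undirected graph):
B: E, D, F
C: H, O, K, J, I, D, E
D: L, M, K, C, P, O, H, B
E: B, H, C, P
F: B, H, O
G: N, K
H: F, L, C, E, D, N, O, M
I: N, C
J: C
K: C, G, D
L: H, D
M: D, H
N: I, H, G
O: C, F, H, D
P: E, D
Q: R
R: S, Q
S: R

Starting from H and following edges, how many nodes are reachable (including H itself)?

BFS from H visits: H, C, D, E, F, L, M, N, O, I, J, K, B, P, G
Reachable nodes: 15 of 18 total.

15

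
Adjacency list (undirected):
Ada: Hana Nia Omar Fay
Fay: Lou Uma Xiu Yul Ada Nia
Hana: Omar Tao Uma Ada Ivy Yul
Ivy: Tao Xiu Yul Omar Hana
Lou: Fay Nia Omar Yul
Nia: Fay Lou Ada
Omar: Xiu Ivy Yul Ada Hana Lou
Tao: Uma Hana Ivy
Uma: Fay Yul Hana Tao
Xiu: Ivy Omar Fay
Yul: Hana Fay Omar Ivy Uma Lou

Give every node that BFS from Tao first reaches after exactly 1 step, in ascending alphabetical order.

Level 0: Tao
Level 1: Hana, Ivy, Uma
Level 2: Ada, Fay, Omar, Xiu, Yul
Level 3: Lou, Nia

Hana, Ivy, Uma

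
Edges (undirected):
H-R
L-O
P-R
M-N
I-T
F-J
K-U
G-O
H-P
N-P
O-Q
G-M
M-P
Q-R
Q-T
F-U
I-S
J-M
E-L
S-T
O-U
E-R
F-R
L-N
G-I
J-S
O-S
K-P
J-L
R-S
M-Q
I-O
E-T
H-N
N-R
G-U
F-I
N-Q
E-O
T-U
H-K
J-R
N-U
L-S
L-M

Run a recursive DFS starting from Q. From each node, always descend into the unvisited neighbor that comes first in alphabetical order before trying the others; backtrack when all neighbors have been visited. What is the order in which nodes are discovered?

Visit Q
Q → M
M → G
G → I
I → F
F → J
J → L
L → E
E → O
O → S
S → R
R → H
H → K
K → P
P → N
N → U
U → T

Q, M, G, I, F, J, L, E, O, S, R, H, K, P, N, U, T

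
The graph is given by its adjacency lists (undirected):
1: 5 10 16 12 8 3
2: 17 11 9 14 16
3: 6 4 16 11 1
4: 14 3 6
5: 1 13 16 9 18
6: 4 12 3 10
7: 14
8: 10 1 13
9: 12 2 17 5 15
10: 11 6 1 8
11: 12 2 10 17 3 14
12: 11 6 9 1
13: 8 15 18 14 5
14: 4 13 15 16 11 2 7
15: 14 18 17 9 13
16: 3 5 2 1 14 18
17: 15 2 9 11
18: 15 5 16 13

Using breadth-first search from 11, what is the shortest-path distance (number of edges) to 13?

2

Level 0: 11
Level 1: 2, 3, 10, 12, 14, 17
Level 2: 1, 4, 6, 7, 8, 9, 13, 15, 16
Level 3: 5, 18
13 first appears at level 2.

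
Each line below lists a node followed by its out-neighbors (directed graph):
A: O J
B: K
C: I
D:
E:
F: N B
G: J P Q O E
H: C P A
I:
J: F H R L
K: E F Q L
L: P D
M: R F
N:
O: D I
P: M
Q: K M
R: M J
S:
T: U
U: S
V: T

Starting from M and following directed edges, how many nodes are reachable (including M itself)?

17

BFS from M visits: M, R, F, J, N, B, H, L, K, C, P, A, D, E, Q, I, O
Reachable nodes: 17 of 22 total.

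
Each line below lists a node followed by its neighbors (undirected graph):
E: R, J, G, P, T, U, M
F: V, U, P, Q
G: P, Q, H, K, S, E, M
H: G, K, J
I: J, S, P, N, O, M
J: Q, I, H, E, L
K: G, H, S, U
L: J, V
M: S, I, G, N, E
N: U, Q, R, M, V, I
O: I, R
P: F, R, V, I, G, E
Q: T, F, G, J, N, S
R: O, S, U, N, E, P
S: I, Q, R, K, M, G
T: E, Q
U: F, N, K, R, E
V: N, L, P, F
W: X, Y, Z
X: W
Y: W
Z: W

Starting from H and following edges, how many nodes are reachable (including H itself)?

BFS from H visits: H, G, K, J, P, Q, S, E, M, U, I, L, F, R, V, T, N, O
Reachable nodes: 18 of 22 total.

18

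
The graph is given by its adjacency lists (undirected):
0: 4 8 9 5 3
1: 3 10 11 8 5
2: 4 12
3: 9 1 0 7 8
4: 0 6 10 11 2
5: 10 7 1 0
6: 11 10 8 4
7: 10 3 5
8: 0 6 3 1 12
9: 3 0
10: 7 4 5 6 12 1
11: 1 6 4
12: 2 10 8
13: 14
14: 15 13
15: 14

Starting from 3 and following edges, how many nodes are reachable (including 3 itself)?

13

BFS from 3 visits: 3, 9, 8, 7, 1, 0, 12, 6, 10, 5, 11, 4, 2
Reachable nodes: 13 of 16 total.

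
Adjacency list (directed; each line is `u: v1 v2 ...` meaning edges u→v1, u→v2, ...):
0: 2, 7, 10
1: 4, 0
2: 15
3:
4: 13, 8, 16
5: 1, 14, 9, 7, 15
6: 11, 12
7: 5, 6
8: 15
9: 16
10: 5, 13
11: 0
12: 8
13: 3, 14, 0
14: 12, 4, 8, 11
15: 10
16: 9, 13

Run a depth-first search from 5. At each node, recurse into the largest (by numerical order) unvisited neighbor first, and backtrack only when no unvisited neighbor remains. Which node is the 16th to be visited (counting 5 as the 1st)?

Visit 5
5 → 15
15 → 10
10 → 13
13 → 14
14 → 12
12 → 8
14 → 11
11 → 0
0 → 7
7 → 6
0 → 2
14 → 4
4 → 16
16 → 9
13 → 3
5 → 1

Visit order: 5, 15, 10, 13, 14, 12, 8, 11, 0, 7, 6, 2, 4, 16, 9, 3, 1

3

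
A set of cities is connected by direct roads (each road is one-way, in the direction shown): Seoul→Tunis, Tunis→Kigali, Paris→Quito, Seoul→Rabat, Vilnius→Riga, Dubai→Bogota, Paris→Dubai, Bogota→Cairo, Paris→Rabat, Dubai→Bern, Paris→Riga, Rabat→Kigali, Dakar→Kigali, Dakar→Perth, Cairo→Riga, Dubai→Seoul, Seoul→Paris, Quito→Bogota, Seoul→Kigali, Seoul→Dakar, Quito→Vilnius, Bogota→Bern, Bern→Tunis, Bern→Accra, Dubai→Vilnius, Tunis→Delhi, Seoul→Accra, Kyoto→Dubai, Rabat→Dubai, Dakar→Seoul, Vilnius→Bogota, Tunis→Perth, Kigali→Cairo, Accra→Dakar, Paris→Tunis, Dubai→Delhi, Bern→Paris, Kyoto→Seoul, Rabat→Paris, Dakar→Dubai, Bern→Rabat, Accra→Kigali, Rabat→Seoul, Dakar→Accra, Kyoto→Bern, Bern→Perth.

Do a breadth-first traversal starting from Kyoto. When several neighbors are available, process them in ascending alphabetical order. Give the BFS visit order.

Kyoto, Bern, Dubai, Seoul, Accra, Paris, Perth, Rabat, Tunis, Bogota, Delhi, Vilnius, Dakar, Kigali, Quito, Riga, Cairo

Visit Kyoto; enqueue Bern, Dubai, Seoul → queue [Bern, Dubai, Seoul]
Visit Bern; enqueue Accra, Paris, Perth, Rabat, Tunis → queue [Dubai, Seoul, Accra, Paris, Perth, Rabat, Tunis]
Visit Dubai; enqueue Bogota, Delhi, Vilnius → queue [Seoul, Accra, Paris, Perth, Rabat, Tunis, Bogota, Delhi, Vilnius]
Visit Seoul; enqueue Dakar, Kigali → queue [Accra, Paris, Perth, Rabat, Tunis, Bogota, Delhi, Vilnius, Dakar, Kigali]
Visit Accra → queue [Paris, Perth, Rabat, Tunis, Bogota, Delhi, Vilnius, Dakar, Kigali]
Visit Paris; enqueue Quito, Riga → queue [Perth, Rabat, Tunis, Bogota, Delhi, Vilnius, Dakar, Kigali, Quito, Riga]
Visit Perth → queue [Rabat, Tunis, Bogota, Delhi, Vilnius, Dakar, Kigali, Quito, Riga]
Visit Rabat → queue [Tunis, Bogota, Delhi, Vilnius, Dakar, Kigali, Quito, Riga]
Visit Tunis → queue [Bogota, Delhi, Vilnius, Dakar, Kigali, Quito, Riga]
Visit Bogota; enqueue Cairo → queue [Delhi, Vilnius, Dakar, Kigali, Quito, Riga, Cairo]
Visit Delhi → queue [Vilnius, Dakar, Kigali, Quito, Riga, Cairo]
Visit Vilnius → queue [Dakar, Kigali, Quito, Riga, Cairo]
Visit Dakar → queue [Kigali, Quito, Riga, Cairo]
Visit Kigali → queue [Quito, Riga, Cairo]
Visit Quito → queue [Riga, Cairo]
Visit Riga → queue [Cairo]
Visit Cairo → queue []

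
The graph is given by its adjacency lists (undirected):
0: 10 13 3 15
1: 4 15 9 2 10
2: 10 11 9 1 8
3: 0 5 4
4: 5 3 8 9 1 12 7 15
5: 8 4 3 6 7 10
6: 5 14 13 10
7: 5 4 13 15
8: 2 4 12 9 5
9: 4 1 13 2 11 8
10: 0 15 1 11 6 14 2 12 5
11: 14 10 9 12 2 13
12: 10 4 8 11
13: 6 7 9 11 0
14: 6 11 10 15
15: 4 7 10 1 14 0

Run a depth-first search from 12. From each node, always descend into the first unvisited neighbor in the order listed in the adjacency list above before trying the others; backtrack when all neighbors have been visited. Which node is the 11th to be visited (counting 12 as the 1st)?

Visit 12
12 → 10
10 → 0
0 → 13
13 → 6
6 → 5
5 → 8
8 → 2
2 → 11
11 → 14
14 → 15
15 → 4
4 → 3
4 → 9
9 → 1
4 → 7

Visit order: 12, 10, 0, 13, 6, 5, 8, 2, 11, 14, 15, 4, 3, 9, 1, 7

15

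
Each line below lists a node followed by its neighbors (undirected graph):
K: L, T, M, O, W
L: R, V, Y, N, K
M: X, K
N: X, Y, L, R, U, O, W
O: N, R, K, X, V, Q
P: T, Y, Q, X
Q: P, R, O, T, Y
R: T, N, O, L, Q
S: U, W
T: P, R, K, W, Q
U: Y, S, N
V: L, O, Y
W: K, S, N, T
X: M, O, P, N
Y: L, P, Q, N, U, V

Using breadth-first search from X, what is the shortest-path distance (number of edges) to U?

2

Level 0: X
Level 1: M, N, O, P
Level 2: K, L, Q, R, T, U, V, W, Y
Level 3: S
U first appears at level 2.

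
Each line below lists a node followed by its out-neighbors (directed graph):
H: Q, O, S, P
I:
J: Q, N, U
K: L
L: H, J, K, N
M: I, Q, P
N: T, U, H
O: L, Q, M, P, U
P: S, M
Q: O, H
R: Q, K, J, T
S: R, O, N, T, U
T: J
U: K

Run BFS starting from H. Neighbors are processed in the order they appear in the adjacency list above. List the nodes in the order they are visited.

H -> Q -> O -> S -> P -> L -> M -> U -> R -> N -> T -> J -> K -> I

Visit H; enqueue Q, O, S, P → queue [Q, O, S, P]
Visit Q → queue [O, S, P]
Visit O; enqueue L, M, U → queue [S, P, L, M, U]
Visit S; enqueue R, N, T → queue [P, L, M, U, R, N, T]
Visit P → queue [L, M, U, R, N, T]
Visit L; enqueue J, K → queue [M, U, R, N, T, J, K]
Visit M; enqueue I → queue [U, R, N, T, J, K, I]
Visit U → queue [R, N, T, J, K, I]
Visit R → queue [N, T, J, K, I]
Visit N → queue [T, J, K, I]
Visit T → queue [J, K, I]
Visit J → queue [K, I]
Visit K → queue [I]
Visit I → queue []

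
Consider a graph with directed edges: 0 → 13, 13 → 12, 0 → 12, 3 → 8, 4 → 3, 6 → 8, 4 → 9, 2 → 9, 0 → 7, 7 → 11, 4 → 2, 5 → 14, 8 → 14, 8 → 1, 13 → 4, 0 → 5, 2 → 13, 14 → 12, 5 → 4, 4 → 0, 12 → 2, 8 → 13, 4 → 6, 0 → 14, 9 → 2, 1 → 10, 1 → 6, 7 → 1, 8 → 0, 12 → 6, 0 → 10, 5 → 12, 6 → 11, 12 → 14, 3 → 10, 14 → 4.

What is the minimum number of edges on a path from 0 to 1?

Level 0: 0
Level 1: 5, 7, 10, 12, 13, 14
Level 2: 1, 2, 4, 6, 11
Level 3: 3, 8, 9
1 first appears at level 2.

2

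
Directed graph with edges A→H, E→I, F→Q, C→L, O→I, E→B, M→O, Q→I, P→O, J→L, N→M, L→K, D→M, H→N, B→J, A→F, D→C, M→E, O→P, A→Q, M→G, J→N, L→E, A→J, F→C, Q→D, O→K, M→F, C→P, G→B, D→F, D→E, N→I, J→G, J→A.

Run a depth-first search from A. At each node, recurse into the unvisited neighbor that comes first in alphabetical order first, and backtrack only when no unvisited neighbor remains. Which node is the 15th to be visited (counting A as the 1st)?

Q

Visit A
A → F
F → C
C → L
L → E
E → B
B → J
J → G
J → N
N → I
N → M
M → O
O → K
O → P
F → Q
Q → D
A → H

Visit order: A, F, C, L, E, B, J, G, N, I, M, O, K, P, Q, D, H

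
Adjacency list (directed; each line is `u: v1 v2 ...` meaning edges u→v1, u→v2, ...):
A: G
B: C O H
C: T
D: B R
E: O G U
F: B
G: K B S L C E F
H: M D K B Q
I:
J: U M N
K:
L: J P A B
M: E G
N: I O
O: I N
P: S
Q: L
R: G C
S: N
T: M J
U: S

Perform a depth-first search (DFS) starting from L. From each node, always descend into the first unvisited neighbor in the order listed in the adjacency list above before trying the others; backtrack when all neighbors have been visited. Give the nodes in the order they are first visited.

L, J, U, S, N, I, O, M, E, G, K, B, C, T, H, D, R, Q, F, P, A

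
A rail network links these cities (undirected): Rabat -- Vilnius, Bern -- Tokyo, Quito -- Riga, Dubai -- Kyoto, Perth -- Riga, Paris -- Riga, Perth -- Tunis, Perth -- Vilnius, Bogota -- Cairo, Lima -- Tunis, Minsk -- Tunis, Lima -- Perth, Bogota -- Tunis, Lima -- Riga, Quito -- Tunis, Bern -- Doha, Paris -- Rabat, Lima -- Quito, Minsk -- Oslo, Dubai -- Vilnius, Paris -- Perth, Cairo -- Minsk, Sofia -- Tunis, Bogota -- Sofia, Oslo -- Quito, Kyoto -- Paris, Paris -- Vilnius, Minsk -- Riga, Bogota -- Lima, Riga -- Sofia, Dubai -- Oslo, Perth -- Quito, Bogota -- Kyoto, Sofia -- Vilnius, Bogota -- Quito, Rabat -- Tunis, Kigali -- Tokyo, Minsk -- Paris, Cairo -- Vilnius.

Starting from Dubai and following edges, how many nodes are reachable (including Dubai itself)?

BFS from Dubai visits: Dubai, Kyoto, Oslo, Vilnius, Bogota, Paris, Minsk, Quito, Cairo, Perth, Rabat, Sofia, Lima, Tunis, Riga
Reachable nodes: 15 of 19 total.

15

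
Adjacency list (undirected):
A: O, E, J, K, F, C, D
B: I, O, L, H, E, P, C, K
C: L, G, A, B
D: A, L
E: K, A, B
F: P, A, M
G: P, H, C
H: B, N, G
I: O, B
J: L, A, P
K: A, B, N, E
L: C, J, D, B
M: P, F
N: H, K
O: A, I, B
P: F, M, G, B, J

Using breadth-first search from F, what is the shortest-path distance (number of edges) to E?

2

Level 0: F
Level 1: A, M, P
Level 2: B, C, D, E, G, J, K, O
Level 3: H, I, L, N
E first appears at level 2.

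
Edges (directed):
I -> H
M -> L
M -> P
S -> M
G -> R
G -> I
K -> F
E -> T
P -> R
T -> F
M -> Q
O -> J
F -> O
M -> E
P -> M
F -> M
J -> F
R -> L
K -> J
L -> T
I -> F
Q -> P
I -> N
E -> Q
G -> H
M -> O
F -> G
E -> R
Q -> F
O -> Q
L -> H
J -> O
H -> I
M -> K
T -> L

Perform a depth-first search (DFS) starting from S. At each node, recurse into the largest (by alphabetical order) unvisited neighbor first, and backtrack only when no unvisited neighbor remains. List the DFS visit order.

Visit S
S → M
M → Q
Q → P
P → R
R → L
L → T
T → F
F → O
O → J
F → G
G → I
I → N
I → H
M → K
M → E

S, M, Q, P, R, L, T, F, O, J, G, I, N, H, K, E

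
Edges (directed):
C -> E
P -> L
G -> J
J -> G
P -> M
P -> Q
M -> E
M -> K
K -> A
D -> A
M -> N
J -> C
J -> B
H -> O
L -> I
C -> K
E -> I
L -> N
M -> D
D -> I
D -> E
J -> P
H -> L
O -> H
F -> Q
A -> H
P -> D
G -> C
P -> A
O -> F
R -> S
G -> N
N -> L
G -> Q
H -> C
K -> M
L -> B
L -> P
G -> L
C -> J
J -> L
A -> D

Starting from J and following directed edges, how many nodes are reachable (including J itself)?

17

BFS from J visits: J, B, C, G, L, P, E, K, N, Q, I, A, D, M, H, O, F
Reachable nodes: 17 of 19 total.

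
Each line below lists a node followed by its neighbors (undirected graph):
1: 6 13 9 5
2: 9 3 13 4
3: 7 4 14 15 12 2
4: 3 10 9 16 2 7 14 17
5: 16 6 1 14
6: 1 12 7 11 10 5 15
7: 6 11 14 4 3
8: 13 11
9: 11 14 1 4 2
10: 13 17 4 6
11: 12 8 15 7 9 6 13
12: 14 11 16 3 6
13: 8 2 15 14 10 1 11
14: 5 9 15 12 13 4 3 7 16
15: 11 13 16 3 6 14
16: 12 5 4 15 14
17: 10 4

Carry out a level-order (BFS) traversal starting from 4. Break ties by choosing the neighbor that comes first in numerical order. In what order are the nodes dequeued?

4, 2, 3, 7, 9, 10, 14, 16, 17, 13, 12, 15, 6, 11, 1, 5, 8

Visit 4; enqueue 2, 3, 7, 9, 10, 14, 16, 17 → queue [2, 3, 7, 9, 10, 14, 16, 17]
Visit 2; enqueue 13 → queue [3, 7, 9, 10, 14, 16, 17, 13]
Visit 3; enqueue 12, 15 → queue [7, 9, 10, 14, 16, 17, 13, 12, 15]
Visit 7; enqueue 6, 11 → queue [9, 10, 14, 16, 17, 13, 12, 15, 6, 11]
Visit 9; enqueue 1 → queue [10, 14, 16, 17, 13, 12, 15, 6, 11, 1]
Visit 10 → queue [14, 16, 17, 13, 12, 15, 6, 11, 1]
Visit 14; enqueue 5 → queue [16, 17, 13, 12, 15, 6, 11, 1, 5]
Visit 16 → queue [17, 13, 12, 15, 6, 11, 1, 5]
Visit 17 → queue [13, 12, 15, 6, 11, 1, 5]
Visit 13; enqueue 8 → queue [12, 15, 6, 11, 1, 5, 8]
Visit 12 → queue [15, 6, 11, 1, 5, 8]
Visit 15 → queue [6, 11, 1, 5, 8]
Visit 6 → queue [11, 1, 5, 8]
Visit 11 → queue [1, 5, 8]
Visit 1 → queue [5, 8]
Visit 5 → queue [8]
Visit 8 → queue []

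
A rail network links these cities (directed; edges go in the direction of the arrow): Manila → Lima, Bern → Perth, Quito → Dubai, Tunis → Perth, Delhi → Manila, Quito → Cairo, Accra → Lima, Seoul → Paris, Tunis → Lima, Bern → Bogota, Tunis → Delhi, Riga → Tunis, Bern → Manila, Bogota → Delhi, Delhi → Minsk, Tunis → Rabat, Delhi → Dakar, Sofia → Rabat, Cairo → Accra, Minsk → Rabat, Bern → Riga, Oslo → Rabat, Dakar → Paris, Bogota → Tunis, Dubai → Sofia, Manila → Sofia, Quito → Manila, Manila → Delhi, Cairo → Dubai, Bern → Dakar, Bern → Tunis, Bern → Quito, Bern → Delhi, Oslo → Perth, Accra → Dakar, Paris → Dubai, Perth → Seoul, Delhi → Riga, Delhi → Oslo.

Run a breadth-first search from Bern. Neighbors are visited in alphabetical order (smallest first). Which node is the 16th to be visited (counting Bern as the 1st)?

Visit Bern; enqueue Bogota, Dakar, Delhi, Manila, Perth, Quito, Riga, Tunis → queue [Bogota, Dakar, Delhi, Manila, Perth, Quito, Riga, Tunis]
Visit Bogota → queue [Dakar, Delhi, Manila, Perth, Quito, Riga, Tunis]
Visit Dakar; enqueue Paris → queue [Delhi, Manila, Perth, Quito, Riga, Tunis, Paris]
Visit Delhi; enqueue Minsk, Oslo → queue [Manila, Perth, Quito, Riga, Tunis, Paris, Minsk, Oslo]
Visit Manila; enqueue Lima, Sofia → queue [Perth, Quito, Riga, Tunis, Paris, Minsk, Oslo, Lima, Sofia]
Visit Perth; enqueue Seoul → queue [Quito, Riga, Tunis, Paris, Minsk, Oslo, Lima, Sofia, Seoul]
Visit Quito; enqueue Cairo, Dubai → queue [Riga, Tunis, Paris, Minsk, Oslo, Lima, Sofia, Seoul, Cairo, Dubai]
Visit Riga → queue [Tunis, Paris, Minsk, Oslo, Lima, Sofia, Seoul, Cairo, Dubai]
Visit Tunis; enqueue Rabat → queue [Paris, Minsk, Oslo, Lima, Sofia, Seoul, Cairo, Dubai, Rabat]
Visit Paris → queue [Minsk, Oslo, Lima, Sofia, Seoul, Cairo, Dubai, Rabat]
Visit Minsk → queue [Oslo, Lima, Sofia, Seoul, Cairo, Dubai, Rabat]
Visit Oslo → queue [Lima, Sofia, Seoul, Cairo, Dubai, Rabat]
Visit Lima → queue [Sofia, Seoul, Cairo, Dubai, Rabat]
Visit Sofia → queue [Seoul, Cairo, Dubai, Rabat]
Visit Seoul → queue [Cairo, Dubai, Rabat]
Visit Cairo; enqueue Accra → queue [Dubai, Rabat, Accra]
Visit Dubai → queue [Rabat, Accra]
Visit Rabat → queue [Accra]
Visit Accra → queue []

Visit order: Bern, Bogota, Dakar, Delhi, Manila, Perth, Quito, Riga, Tunis, Paris, Minsk, Oslo, Lima, Sofia, Seoul, Cairo, Dubai, Rabat, Accra

Cairo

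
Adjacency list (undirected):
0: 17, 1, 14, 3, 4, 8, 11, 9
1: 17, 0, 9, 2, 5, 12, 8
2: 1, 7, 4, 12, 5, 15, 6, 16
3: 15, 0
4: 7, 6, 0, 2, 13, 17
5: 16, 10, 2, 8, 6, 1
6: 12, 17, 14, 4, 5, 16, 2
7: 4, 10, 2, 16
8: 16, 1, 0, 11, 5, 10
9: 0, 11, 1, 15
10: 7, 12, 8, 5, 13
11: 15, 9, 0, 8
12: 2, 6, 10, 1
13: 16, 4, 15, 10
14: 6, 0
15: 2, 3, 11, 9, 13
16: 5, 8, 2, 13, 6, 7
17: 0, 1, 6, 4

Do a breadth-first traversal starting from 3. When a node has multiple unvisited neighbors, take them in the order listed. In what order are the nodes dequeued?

Visit 3; enqueue 15, 0 → queue [15, 0]
Visit 15; enqueue 2, 11, 9, 13 → queue [0, 2, 11, 9, 13]
Visit 0; enqueue 17, 1, 14, 4, 8 → queue [2, 11, 9, 13, 17, 1, 14, 4, 8]
Visit 2; enqueue 7, 12, 5, 6, 16 → queue [11, 9, 13, 17, 1, 14, 4, 8, 7, 12, 5, 6, 16]
Visit 11 → queue [9, 13, 17, 1, 14, 4, 8, 7, 12, 5, 6, 16]
Visit 9 → queue [13, 17, 1, 14, 4, 8, 7, 12, 5, 6, 16]
Visit 13; enqueue 10 → queue [17, 1, 14, 4, 8, 7, 12, 5, 6, 16, 10]
Visit 17 → queue [1, 14, 4, 8, 7, 12, 5, 6, 16, 10]
Visit 1 → queue [14, 4, 8, 7, 12, 5, 6, 16, 10]
Visit 14 → queue [4, 8, 7, 12, 5, 6, 16, 10]
Visit 4 → queue [8, 7, 12, 5, 6, 16, 10]
Visit 8 → queue [7, 12, 5, 6, 16, 10]
Visit 7 → queue [12, 5, 6, 16, 10]
Visit 12 → queue [5, 6, 16, 10]
Visit 5 → queue [6, 16, 10]
Visit 6 → queue [16, 10]
Visit 16 → queue [10]
Visit 10 → queue []

3 -> 15 -> 0 -> 2 -> 11 -> 9 -> 13 -> 17 -> 1 -> 14 -> 4 -> 8 -> 7 -> 12 -> 5 -> 6 -> 16 -> 10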